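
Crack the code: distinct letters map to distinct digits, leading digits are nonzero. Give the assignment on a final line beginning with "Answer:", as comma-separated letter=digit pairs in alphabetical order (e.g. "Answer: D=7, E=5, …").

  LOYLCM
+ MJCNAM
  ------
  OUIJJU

Step 1. [col 1: M + M ≡ U (mod 10)] column 1 (M + M ≡ U (mod 10), carry-in 0) doesn't pin U yet; pick U=8 and continue ⇒ U=8.
Step 2. [col 1: M + M ≡ U (mod 10)] no forcing yet in column 1 (carry-in 0); M=4 is free and consistent — try it. So M=4.
Step 3. [col 2: C + A ≡ J (mod 10)] column 2 (C + A ≡ J (mod 10), carry-in 0) doesn't pin C yet; pick C=9 and continue ⇒ C=9.
Step 4. [col 2: C + A ≡ J (mod 10)] J=2 is one option consistent with column 2 (C + A ≡ J (mod 10), carry-in 0) — take it, so J=2.
Step 5. [col 2: C + A ≡ J (mod 10)] in column 2 we have C+A≡J with carry-in 0; given C=9, J=2 and digits 2,4,8,9 already taken and all letters distinct, that pins A to 3 ⇒ A=3.
Step 6. [col 3: L + N ≡ J (mod 10)] column 3 (L + N ≡ J (mod 10), carry-in 1) doesn't pin L yet; pick L=1 and continue, so L=1.
Step 7. [col 3: L + N ≡ J (mod 10)] from column 3 (L=1, J=2, carry-in 1, digits 1,2,3,4,8,9 already taken and all letters distinct): N must equal 0 ⇒ N=0.
Step 8. [col 4: Y + C ≡ I (mod 10)] Y=7 is one option consistent with column 4 (Y + C ≡ I (mod 10), carry-in 0) — take it, so Y=7.
Step 9. [col 4: Y + C ≡ I (mod 10)] column 4 reads Y+C+carry(0)=I with Y=7, C=9; with digits 0,1,2,3,4,7,8,9 already taken and all letters distinct, the only value for I is 6 ⇒ I=6.
Step 10. [col 5: O + J ≡ U (mod 10)] in column 5 we have O+J≡U with carry-in 1; given J=2, U=8 and digits 0,1,2,3,4,6,7,8,9 already taken and all letters distinct, that pins O to 5. So O=5.

Answer: A=3, C=9, I=6, J=2, L=1, M=4, N=0, O=5, U=8, Y=7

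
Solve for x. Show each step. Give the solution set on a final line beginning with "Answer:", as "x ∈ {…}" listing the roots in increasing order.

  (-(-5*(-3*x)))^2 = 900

Step 1. [(-(-5*(-3*x)))^2 = 900] 900 ≥ 0, LHS is (·)² — take ±√ ⇒ sqrt: -(-5*(-3*x)) = 30 or -30.
Step 2. [-(-5*(-3*x)) = 30 or -30] flip signs both sides. So neg: -5*(-3*x) = -30 or 30.
Step 3. [-5*(-3*x) = -30 or 30] LHS = -5·(…); ÷-5 both sides. So div: -3*x = 6 or -6.
Step 4. [-3*x = 6 or -6] -3·(inner) — divide through by -3. So div: x = -2 or 2.

Answer: x ∈ {-2, 2}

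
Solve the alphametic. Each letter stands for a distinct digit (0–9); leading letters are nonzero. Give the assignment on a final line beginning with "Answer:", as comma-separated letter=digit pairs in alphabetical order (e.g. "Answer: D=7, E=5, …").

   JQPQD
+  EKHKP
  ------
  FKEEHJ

Step 1. [col 1: D + P ≡ J (mod 10)] several values work for J in column 1 (D + P ≡ J (mod 10), carry-in 0); try J=3. So J=3.
Step 2. [F] adding two 5-digit numbers gives at most 5+1 digits, and here it does — F is that final carry and must be 1 ⇒ F=1.
Step 3. [col 1: D + P ≡ J (mod 10)] column 1 (D + P ≡ J (mod 10), carry-in 0) doesn't pin D yet; pick D=5 and continue ⇒ D=5.
Step 4. [col 1: D + P ≡ J (mod 10)] column 1 reads D+P+carry(0)=J with D=5, J=3; with digits 1,3,5 already taken and all letters distinct, the only value for P is 8 ⇒ P=8.
Step 5. [col 2: Q + K ≡ H (mod 10)] column 2 (Q + K ≡ H (mod 10), carry-in 1) doesn't pin Q yet; pick Q=7 and continue ⇒ Q=7.
Step 6. [col 2: Q + K ≡ H (mod 10)] several values work for K in column 2 (Q + K ≡ H (mod 10), carry-in 1); try K=2. So K=2.
Step 7. [col 2: Q + K ≡ H (mod 10)] column 2 reads Q+K+carry(1)=H with Q=7, K=2; with digits 1,2,3,5,7,8 already taken and all letters distinct, the only value for H is 0. So H=0.
Step 8. [col 3: P + H ≡ E (mod 10)] column 3: given P=8, H=0, carry-in 1, and digits 0,1,2,3,5,7,8 already taken and all letters distinct, P+H≡E (mod 10) forces E=9, so E=9.

Answer: D=5, E=9, F=1, H=0, J=3, K=2, P=8, Q=7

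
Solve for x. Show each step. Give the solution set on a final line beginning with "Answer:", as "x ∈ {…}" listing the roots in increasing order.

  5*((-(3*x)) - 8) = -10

Step 1. [5*((-(3*x)) - 8) = -10] divide by the outer 5, so div: (-(3*x)) - 8 = -2.
Step 2. [(-(3*x)) - 8 = -2] -8 is outermost — add 8 both sides. So sub: -(3*x) = 6.
Step 3. [-(3*x) = 6] flip signs both sides, so neg: 3*x = -6.
Step 4. [3*x = -6] leading coefficient 3: divide by 3, so div: x = -2.

Answer: x ∈ {-2}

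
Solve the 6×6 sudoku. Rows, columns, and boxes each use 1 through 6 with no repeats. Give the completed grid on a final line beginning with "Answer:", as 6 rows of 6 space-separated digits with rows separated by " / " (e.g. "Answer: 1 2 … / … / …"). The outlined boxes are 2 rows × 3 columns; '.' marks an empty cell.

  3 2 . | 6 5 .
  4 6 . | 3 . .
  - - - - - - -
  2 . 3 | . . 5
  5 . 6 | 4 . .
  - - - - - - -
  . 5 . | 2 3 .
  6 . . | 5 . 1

Step 1. [r2c5∈{1,2}] r2c5 is the only open cell in box 2 admitting 1, so r2c5=1.
Step 2. [r6c5∈{4}] nothing but 4 survives at r6c5 ⇒ r6c5=4.
Step 3. [r3c4∈{1}] r3c4 has the single candidate 1. So r3c4=1.
Step 4. [r4c6∈{2,3}] in row 4, 3 fits only at r4c6, so r4c6=3.
Step 5. [r5c1∈{1}] r5c1's peers cover all but 1 ⇒ r5c1=1.
Step 6. [r6c2∈{3}] r6c2 has the single candidate 3 ⇒ r6c2=3.
Step 7. [r1c6∈{4}] only 4 remains possible at r1c6 ⇒ r1c6=4.
Step 8. [r3c5∈{6}] r3c5 has the single candidate 6. So r3c5=6.
Step 9. [r5c3∈{4}] r5c3's peers cover all but 4, so r5c3=4.
Step 10. [r3c2∈{4}] r3c2's peers cover all but 4, so r3c2=4.
Step 11. [r6c3∈{2}] r6c3's peers cover all but 2, so r6c3=2.
Step 12. [r2c6∈{2}] r2c6 has the single candidate 2 ⇒ r2c6=2.
Step 13. [r4c5∈{2}] r4c5 is down to just 2. So r4c5=2.
Step 14. [r1c3∈{1}] r1c3 has the single candidate 1. So r1c3=1.
Step 15. [r2c3∈{5}] nothing but 5 survives at r2c3 ⇒ r2c3=5.
Step 16. [r5c6∈{6}] r5c6's peers cover all but 6 ⇒ r5c6=6.
Step 17. [r4c2∈{1}] nothing but 1 survives at r4c2, so r4c2=1.

Answer: 3 2 1 6 5 4 / 4 6 5 3 1 2 / 2 4 3 1 6 5 / 5 1 6 4 2 3 / 1 5 4 2 3 6 / 6 3 2 5 4 1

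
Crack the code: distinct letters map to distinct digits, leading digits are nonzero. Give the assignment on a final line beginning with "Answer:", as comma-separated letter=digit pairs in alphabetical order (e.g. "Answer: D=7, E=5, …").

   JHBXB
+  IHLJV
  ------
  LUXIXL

Step 1. [col 1: B + V ≡ L (mod 10)] several values work for V in column 1 (B + V ≡ L (mod 10), carry-in 0); try V=5 ⇒ V=5.
Step 2. [col 1: B + V ≡ L (mod 10)] L=1 is one option consistent with column 1 (B + V ≡ L (mod 10), carry-in 0) — take it ⇒ L=1.
Step 3. [col 1: B + V ≡ L (mod 10)] from column 1 (V=5, L=1, carry-in 0, digits 1,5 already taken and all letters distinct): B must equal 6, so B=6.
Step 4. [col 2: X + J ≡ X (mod 10)] in column 2 we have X+J≡X with carry-in 1; given nothing yet and digits 1,5,6 already taken and all letters distinct, that pins J to 9, so J=9.
Step 5. [col 2: X + J ≡ X (mod 10)] X=4 is one option consistent with column 2 (X + J ≡ X (mod 10), carry-in 1) — take it ⇒ X=4.
Step 6. [col 3: B + L ≡ I (mod 10)] column 3: given B=6, L=1, carry-in 1, and digits 1,4,5,6,9 already taken and all letters distinct, B+L≡I (mod 10) forces I=8 ⇒ I=8.
Step 7. [col 4: H + H ≡ X (mod 10)] H=2 is one option consistent with column 4 (H + H ≡ X (mod 10), carry-in 0) — take it. So H=2.
Step 8. [col 5: J + I ≡ U (mod 10)] column 5 reads J+I+carry(0)=U with J=9, I=8; with digits 1,2,4,5,6,8,9 already taken and all letters distinct, the only value for U is 7 ⇒ U=7.

Answer: B=6, H=2, I=8, J=9, L=1, U=7, V=5, X=4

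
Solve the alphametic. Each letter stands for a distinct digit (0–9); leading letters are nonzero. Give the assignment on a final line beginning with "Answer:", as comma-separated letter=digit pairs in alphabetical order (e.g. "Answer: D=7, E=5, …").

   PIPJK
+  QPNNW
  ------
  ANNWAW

Step 1. [col 1: K + W ≡ W (mod 10)] in column 1 we have K+W≡W with carry-in 0; given nothing yet and all letters distinct, none taken yet, that pins K to 0 ⇒ K=0.
Step 2. [col 1: K + W ≡ W (mod 10)] several values work for W in column 1 (K + W ≡ W (mod 10), carry-in 0); try W=8 ⇒ W=8.
Step 3. [col 2: J + N ≡ A (mod 10)] A=1 is one option consistent with column 2 (J + N ≡ A (mod 10), carry-in 0) — take it. So A=1.
Step 4. [col 2: J + N ≡ A (mod 10)] column 2 (J + N ≡ A (mod 10), carry-in 0) doesn't pin J yet; pick J=9 and continue, so J=9.
Step 5. [col 2: J + N ≡ A (mod 10)] from column 2 (J=9, A=1, carry-in 0, digits 0,1,8,9 already taken and all letters distinct): N must equal 2 ⇒ N=2.
Step 6. [col 3: P + N ≡ W (mod 10)] from column 3 (N=2, W=8, carry-in 1, digits 0,1,2,8,9 already taken and all letters distinct): P must equal 5 ⇒ P=5.
Step 7. [col 4: I + P ≡ N (mod 10)] in column 4 we have I+P≡N with carry-in 0; given P=5, N=2 and digits 0,1,2,5,8,9 already taken and all letters distinct, that pins I to 7 ⇒ I=7.
Step 8. [col 5: P + Q ≡ N (mod 10)] column 5 reads P+Q+carry(1)=N with P=5, N=2; with digits 0,1,2,5,7,8,9 already taken and all letters distinct, the only value for Q is 6, so Q=6.

Answer: A=1, I=7, J=9, K=0, N=2, P=5, Q=6, W=8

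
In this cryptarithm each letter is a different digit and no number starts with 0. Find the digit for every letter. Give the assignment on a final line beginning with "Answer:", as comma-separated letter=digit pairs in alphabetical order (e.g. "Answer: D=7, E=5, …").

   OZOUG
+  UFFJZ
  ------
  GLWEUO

Step 1. [col 1: G + Z ≡ O (mod 10)] no forcing yet in column 1 (carry-in 0); Z=4 is free and consistent — try it, so Z=4.
Step 2. [col 1: G + Z ≡ O (mod 10)] no forcing yet in column 1 (carry-in 0); O=5 is free and consistent — try it, so O=5.
Step 3. [col 1: G + Z ≡ O (mod 10)] in column 1 we have G+Z≡O with carry-in 0; given Z=4, O=5 and digits 4,5 already taken and all letters distinct, that pins G to 1 ⇒ G=1.
Step 4. [col 2: U + J ≡ U (mod 10)] in column 2 we have U+J≡U with carry-in 0; given nothing yet and digits 1,4,5 already taken and all letters distinct, that pins J to 0 ⇒ J=0.
Step 5. [col 2: U + J ≡ U (mod 10)] several values work for U in column 2 (U + J ≡ U (mod 10), carry-in 0); try U=8 ⇒ U=8.
Step 6. [col 3: O + F ≡ E (mod 10)] E=7 is one option consistent with column 3 (O + F ≡ E (mod 10), carry-in 0) — take it. So E=7.
Step 7. [col 3: O + F ≡ E (mod 10)] column 3: given O=5, E=7, carry-in 0, and digits 0,1,4,5,7,8 already taken and all letters distinct, O+F≡E (mod 10) forces F=2. So F=2.
Step 8. [col 4: Z + F ≡ W (mod 10)] column 4: given Z=4, F=2, carry-in 0, and digits 0,1,2,4,5,7,8 already taken and all letters distinct, Z+F≡W (mod 10) forces W=6. So W=6.
Step 9. [col 5: O + U ≡ L (mod 10)] from column 5 (O=5, U=8, carry-in 0, digits 0,1,2,4,5,6,7,8 already taken and all letters distinct): L must equal 3 ⇒ L=3.

Answer: E=7, F=2, G=1, J=0, L=3, O=5, U=8, W=6, Z=4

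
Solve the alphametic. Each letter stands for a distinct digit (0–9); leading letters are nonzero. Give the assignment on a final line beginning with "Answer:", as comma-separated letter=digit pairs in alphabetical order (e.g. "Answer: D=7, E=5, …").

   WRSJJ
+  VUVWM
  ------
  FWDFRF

Step 1. [col 1: J + M ≡ F (mod 10)] column 1 (J + M ≡ F (mod 10), carry-in 0) doesn't pin F yet; pick F=1 and continue. So F=1.
Step 2. [col 1: J + M ≡ F (mod 10)] J=4 is one option consistent with column 1 (J + M ≡ F (mod 10), carry-in 0) — take it. So J=4.
Step 3. [col 1: J + M ≡ F (mod 10)] from column 1 (J=4, F=1, carry-in 0, digits 1,4 already taken and all letters distinct): M must equal 7 ⇒ M=7.
Step 4. [col 2: J + W ≡ R (mod 10)] no forcing yet in column 2 (carry-in 1); R=8 is free and consistent — try it. So R=8.
Step 5. [col 2: J + W ≡ R (mod 10)] column 2 reads J+W+carry(1)=R with J=4, R=8; with digits 1,4,7,8 already taken and all letters distinct, the only value for W is 3, so W=3.
Step 6. [col 3: S + V ≡ F (mod 10)] several values work for S in column 3 (S + V ≡ F (mod 10), carry-in 0); try S=2, so S=2.
Step 7. [col 3: S + V ≡ F (mod 10)] from column 3 (S=2, F=1, carry-in 0, digits 1,2,3,4,7,8 already taken and all letters distinct): V must equal 9, so V=9.
Step 8. [col 4: R + U ≡ D (mod 10)] column 4: given R=8, carry-in 1, and digits 1,2,3,4,7,8,9 already taken and all letters distinct, R+U≡D (mod 10) forces D=5 ⇒ D=5.
Step 9. [col 4: R + U ≡ D (mod 10)] from column 4 (R=8, D=5, carry-in 1, digits 1,2,3,4,5,7,8,9 already taken and all letters distinct): U must equal 6, so U=6.

Answer: D=5, F=1, J=4, M=7, R=8, S=2, U=6, V=9, W=3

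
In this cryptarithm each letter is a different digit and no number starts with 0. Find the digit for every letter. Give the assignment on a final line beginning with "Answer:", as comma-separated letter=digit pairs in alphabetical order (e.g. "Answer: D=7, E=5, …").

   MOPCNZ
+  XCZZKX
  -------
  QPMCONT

Step 1. [col 1: Z + X ≡ T (mod 10)] several values work for T in column 1 (Z + X ≡ T (mod 10), carry-in 0); try T=2, so T=2.
Step 2. [col 1: Z + X ≡ T (mod 10)] no forcing yet in column 1 (carry-in 0); X=5 is free and consistent — try it, so X=5.
Step 3. [Q] the sum has 7 digits but both addends have 6; that extra leading digit Q is the final carry, namely 1, so Q=1.
Step 4. [col 1: Z + X ≡ T (mod 10)] column 1 reads Z+X+carry(0)=T with X=5, T=2; with digits 1,2,5 already taken and all letters distinct, the only value for Z is 7 ⇒ Z=7.
Step 5. [col 2: N + K ≡ N (mod 10)] from column 2 (nothing yet, carry-in 1, digits 1,2,5,7 already taken and all letters distinct): K must equal 9 ⇒ K=9.
Step 6. [col 2: N + K ≡ N (mod 10)] column 2 (N + K ≡ N (mod 10), carry-in 1) doesn't pin N yet; pick N=3 and continue ⇒ N=3.
Step 7. [col 3: C + Z ≡ O (mod 10)] no forcing yet in column 3 (carry-in 1); O=6 is free and consistent — try it ⇒ O=6.
Step 8. [col 3: C + Z ≡ O (mod 10)] column 3 reads C+Z+carry(1)=O with Z=7, O=6; with digits 1,2,3,5,6,7,9 already taken and all letters distinct, the only value for C is 8, so C=8.
Step 9. [col 4: P + Z ≡ C (mod 10)] column 4: given Z=7, C=8, carry-in 1, and digits 1,2,3,5,6,7,8,9 already taken and all letters distinct, P+Z≡C (mod 10) forces P=0, so P=0.
Step 10. [col 5: O + C ≡ M (mod 10)] from column 5 (O=6, C=8, carry-in 0, digits 0,1,2,3,5,6,7,8,9 already taken and all letters distinct): M must equal 4. So M=4.

Answer: C=8, K=9, M=4, N=3, O=6, P=0, Q=1, T=2, X=5, Z=7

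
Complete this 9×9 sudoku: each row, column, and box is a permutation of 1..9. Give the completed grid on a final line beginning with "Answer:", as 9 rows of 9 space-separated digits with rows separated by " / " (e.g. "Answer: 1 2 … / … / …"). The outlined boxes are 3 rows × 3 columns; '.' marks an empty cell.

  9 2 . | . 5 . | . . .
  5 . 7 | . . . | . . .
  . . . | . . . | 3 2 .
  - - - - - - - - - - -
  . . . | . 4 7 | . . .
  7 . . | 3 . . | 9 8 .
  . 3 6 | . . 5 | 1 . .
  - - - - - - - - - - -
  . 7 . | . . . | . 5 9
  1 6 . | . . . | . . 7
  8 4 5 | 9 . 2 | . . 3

Step 1. [r8c8∈{4}] r8c8's peers cover all but 4 ⇒ r8c8=4.
Step 2. [r4c1∈{2}] r4c1's peers cover all but 2 ⇒ r4c1=2.
Step 3. [r1c3∈{1,3,4,8}] r1c3 is the only open cell in box 1 admitting 3. So r1c3=3.
Step 4. [r9c7∈{6}] nothing but 6 survives at r9c7, so r9c7=6.
Step 5. [r3c9∈{1,4,5,6,8}] r3c9 is the only open cell in row 3 admitting 5. So r3c9=5.
Step 6. [r4c9∈{6}] nothing but 6 survives at r4c9. So r4c9=6.
Step 7. [r4c2∈{1,5,8,9}] 9 has one home in col 2: r4c2 ⇒ r4c2=9.
Step 8. [r3c1∈{4,6}] across col 1, 6 lands solely at r3c1. So r3c1=6.
Step 9. [r3c3∈{1,4,8}] box 1 places 4 nowhere but r3c3 ⇒ r3c3=4.
Step 10. [r5c9∈{2,4}] across row 5, 4 lands solely at r5c9. So r5c9=4.
Step 11. [r5c5∈{1,2,6}] r5c5 is the only open cell in row 5 admitting 2, so r5c5=2.
Step 12. [r6c4∈{8}] only 8 remains possible at r6c4. So r6c4=8.
Step 13. [r4c4∈{1}] r4c4 has the single candidate 1, so r4c4=1.
Step 14. [r2c8∈{1,6,9}] in col 8, 9 fits only at r2c8. So r2c8=9.
Step 15. [r1c7∈{4,7,8}] in col 7, 7 fits only at r1c7 ⇒ r1c7=7.
Step 16. [r3c6∈{1,8,9}] 9 has one home in col 6: r3c6. So r3c6=9.
Step 17. [r2c7∈{4,8}] r2c7 is the only open cell in col 7 admitting 4. So r2c7=4.
Step 18. [r5c6∈{6}] r5c6 is down to just 6 ⇒ r5c6=6.
Step 19. [r7c1∈{3}] r7c1 has the single candidate 3 ⇒ r7c1=3.
Step 20. [r9c5∈{1,7}] r9c5 is the only open cell in row 9 admitting 7. So r9c5=7.
Step 21. [r1c8∈{1,6}] 6 has one home in col 8: r1c8, so r1c8=6.
Step 22. [r1c4∈{4}] nothing but 4 survives at r1c4 ⇒ r1c4=4.
Step 23. [r7c6∈{1,4,8}] r7c6 is the only open cell in row 7 admitting 4, so r7c6=4.
Step 24. [r7c5∈{1,6,8}] in row 7, 1 fits only at r7c5. So r7c5=1.
Step 25. [r3c5∈{8}] nothing but 8 survives at r3c5 ⇒ r3c5=8.
Step 26. [r3c2∈{1}] nothing but 1 survives at r3c2. So r3c2=1.
Step 27. [r7c7∈{2,8}] r7c7 is the only open cell in row 7 admitting 8 ⇒ r7c7=8.
Step 28. [r1c9∈{1,8}] across row 1, 8 lands solely at r1c9, so r1c9=8.
Step 29. [r2c5∈{3,6}] in col 5, 6 fits only at r2c5, so r2c5=6.
Step 30. [r2c6∈{1,3}] across row 2, 3 lands solely at r2c6 ⇒ r2c6=3.
Step 31. [r8c3∈{2,9}] across row 8, 9 lands solely at r8c3. So r8c3=9.
Step 32. [r4c8∈{3}] nothing but 3 survives at r4c8, so r4c8=3.
Step 33. [r5c3∈{1}] r5c3 has the single candidate 1 ⇒ r5c3=1.
Step 34. [r8c6∈{8}] r8c6 is down to just 8, so r8c6=8.
Step 35. [r7c4∈{6}] only 6 remains possible at r7c4, so r7c4=6.
Step 36. [r8c5∈{3}] nothing but 3 survives at r8c5 ⇒ r8c5=3.
Step 37. [r3c4∈{7}] r3c4 is down to just 7 ⇒ r3c4=7.
Step 38. [r6c9∈{2}] r6c9 is down to just 2, so r6c9=2.
Step 39. [r9c8∈{1}] r9c8's peers cover all but 1. So r9c8=1.
Step 40. [r4c3∈{8}] r4c3 has the single candidate 8 ⇒ r4c3=8.
Step 41. [r4c7∈{5}] r4c7's peers cover all but 5 ⇒ r4c7=5.
Step 42. [r1c6∈{1}] nothing but 1 survives at r1c6, so r1c6=1.
Step 43. [r7c3∈{2}] r7c3's peers cover all but 2 ⇒ r7c3=2.
Step 44. [r8c7∈{2}] r8c7's peers cover all but 2 ⇒ r8c7=2.
Step 45. [r6c8∈{7}] r6c8's peers cover all but 7, so r6c8=7.
Step 46. [r6c5∈{9}] only 9 remains possible at r6c5 ⇒ r6c5=9.
Step 47. [r2c9∈{1}] nothing but 1 survives at r2c9, so r2c9=1.
Step 48. [r2c4∈{2}] r2c4 has the single candidate 2, so r2c4=2.
Step 49. [r6c1∈{4}] nothing but 4 survives at r6c1 ⇒ r6c1=4.
Step 50. [r2c2∈{8}] r2c2 is down to just 8, so r2c2=8.
Step 51. [r8c4∈{5}] r8c4 is down to just 5 ⇒ r8c4=5.
Step 52. [r5c2∈{5}] nothing but 5 survives at r5c2. So r5c2=5.

Answer: 9 2 3 4 5 1 7 6 8 / 5 8 7 2 6 3 4 9 1 / 6 1 4 7 8 9 3 2 5 / 2 9 8 1 4 7 5 3 6 / 7 5 1 3 2 6 9 8 4 / 4 3 6 8 9 5 1 7 2 / 3 7 2 6 1 4 8 5 9 / 1 6 9 5 3 8 2 4 7 / 8 4 5 9 7 2 6 1 3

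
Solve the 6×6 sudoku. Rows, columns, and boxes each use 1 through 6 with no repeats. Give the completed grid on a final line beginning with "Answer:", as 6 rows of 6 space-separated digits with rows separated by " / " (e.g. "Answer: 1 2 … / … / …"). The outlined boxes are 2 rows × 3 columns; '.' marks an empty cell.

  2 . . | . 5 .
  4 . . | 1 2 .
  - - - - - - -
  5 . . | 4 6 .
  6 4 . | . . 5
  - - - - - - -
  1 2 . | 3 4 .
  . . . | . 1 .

Step 1. [r5c6∈{6}] r5c6's peers cover all but 6. So r5c6=6.
Step 2. [r4c3∈{1,2,3}] in row 4, 1 fits only at r4c3, so r4c3=1.
Step 3. [r3c2∈{3}] r3c2's peers cover all but 3. So r3c2=3.
Step 4. [r6c3∈{3,4,5,6}] in row 6, 4 fits only at r6c3 ⇒ r6c3=4.
Step 5. [r6c2∈{5,6}] r6c2 is the only open cell in row 6 admitting 6. So r6c2=6.
Step 6. [r2c3∈{3,5,6}] in row 2, 6 fits only at r2c3. So r2c3=6.
Step 7. [r6c6∈{2}] nothing but 2 survives at r6c6 ⇒ r6c6=2.
Step 8. [r1c3∈{3}] r1c3 has the single candidate 3 ⇒ r1c3=3.
Step 9. [r4c5∈{3}] r4c5 has the single candidate 3. So r4c5=3.
Step 10. [r2c6∈{3}] r2c6's peers cover all but 3, so r2c6=3.
Step 11. [r6c1∈{3}] only 3 remains possible at r6c1. So r6c1=3.
Step 12. [r1c2∈{1}] nothing but 1 survives at r1c2, so r1c2=1.
Step 13. [r1c6∈{4}] r1c6 is down to just 4 ⇒ r1c6=4.
Step 14. [r3c3∈{2}] r3c3 has the single candidate 2. So r3c3=2.
Step 15. [r1c4∈{6}] r1c4 is down to just 6, so r1c4=6.
Step 16. [r2c2∈{5}] nothing but 5 survives at r2c2. So r2c2=5.
Step 17. [r4c4∈{2}] only 2 remains possible at r4c4, so r4c4=2.
Step 18. [r3c6∈{1}] r3c6 has the single candidate 1, so r3c6=1.
Step 19. [r6c4∈{5}] r6c4 has the single candidate 5, so r6c4=5.
Step 20. [r5c3∈{5}] nothing but 5 survives at r5c3, so r5c3=5.

Answer: 2 1 3 6 5 4 / 4 5 6 1 2 3 / 5 3 2 4 6 1 / 6 4 1 2 3 5 / 1 2 5 3 4 6 / 3 6 4 5 1 2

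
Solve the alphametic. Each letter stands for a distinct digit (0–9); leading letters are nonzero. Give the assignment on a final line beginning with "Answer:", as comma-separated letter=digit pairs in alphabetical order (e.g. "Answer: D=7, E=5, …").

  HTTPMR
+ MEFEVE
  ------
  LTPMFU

Step 1. [col 1: R + E ≡ U (mod 10)] column 1 (R + E ≡ U (mod 10), carry-in 0) doesn't pin U yet; pick U=0 and continue ⇒ U=0.
Step 2. [col 1: R + E ≡ U (mod 10)] several values work for R in column 1 (R + E ≡ U (mod 10), carry-in 0); try R=1, so R=1.
Step 3. [col 1: R + E ≡ U (mod 10)] in column 1 we have R+E≡U with carry-in 0; given R=1, U=0 and digits 0,1 already taken and all letters distinct, that pins E to 9, so E=9.
Step 4. [col 2: M + V ≡ F (mod 10)] column 2 (M + V ≡ F (mod 10), carry-in 1) doesn't pin M yet; pick M=4 and continue, so M=4.
Step 5. [col 2: M + V ≡ F (mod 10)] no forcing yet in column 2 (carry-in 1); F=8 is free and consistent — try it ⇒ F=8.
Step 6. [col 2: M + V ≡ F (mod 10)] column 2: given M=4, F=8, carry-in 1, and digits 0,1,4,8,9 already taken and all letters distinct, M+V≡F (mod 10) forces V=3 ⇒ V=3.
Step 7. [col 3: P + E ≡ M (mod 10)] column 3: given E=9, M=4, carry-in 0, and digits 0,1,3,4,8,9 already taken and all letters distinct, P+E≡M (mod 10) forces P=5 ⇒ P=5.
Step 8. [col 4: T + F ≡ P (mod 10)] from column 4 (F=8, P=5, carry-in 1, digits 0,1,3,4,5,8,9 already taken and all letters distinct): T must equal 6 ⇒ T=6.
Step 9. [col 6: H + M ≡ L (mod 10)] L=7 is one option consistent with column 6 (H + M ≡ L (mod 10), carry-in 1) — take it ⇒ L=7.
Step 10. [col 6: H + M ≡ L (mod 10)] from column 6 (M=4, L=7, carry-in 1, digits 0,1,3,4,5,6,7,8,9 already taken and all letters distinct): H must equal 2 ⇒ H=2.

Answer: E=9, F=8, H=2, L=7, M=4, P=5, R=1, T=6, U=0, V=3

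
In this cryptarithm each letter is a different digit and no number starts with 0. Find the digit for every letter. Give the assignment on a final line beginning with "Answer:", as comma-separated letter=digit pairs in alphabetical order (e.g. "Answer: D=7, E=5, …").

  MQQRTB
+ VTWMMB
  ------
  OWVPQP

Step 1. [col 1: B + B ≡ P (mod 10)] no forcing yet in column 1 (carry-in 0); B=7 is free and consistent — try it. So B=7.
Step 2. [col 1: B + B ≡ P (mod 10)] in column 1 we have B+B≡P with carry-in 0; given B=7 and digits 7 already taken and all letters distinct, that pins P to 4. So P=4.
Step 3. [col 2: T + M ≡ Q (mod 10)] Q=6 is one option consistent with column 2 (T + M ≡ Q (mod 10), carry-in 1) — take it, so Q=6.
Step 4. [col 2: T + M ≡ Q (mod 10)] several values work for M in column 2 (T + M ≡ Q (mod 10), carry-in 1); try M=3 ⇒ M=3.
Step 5. [col 2: T + M ≡ Q (mod 10)] from column 2 (M=3, Q=6, carry-in 1, digits 3,4,6,7 already taken and all letters distinct): T must equal 2 ⇒ T=2.
Step 6. [col 3: R + M ≡ P (mod 10)] from column 3 (M=3, P=4, carry-in 0, digits 2,3,4,6,7 already taken and all letters distinct): R must equal 1. So R=1.
Step 7. [col 4: Q + W ≡ V (mod 10)] column 4: given Q=6, carry-in 0, and digits 1,2,3,4,6,7 already taken and all letters distinct, Q+W≡V (mod 10) forces W=9. So W=9.
Step 8. [col 4: Q + W ≡ V (mod 10)] from column 4 (Q=6, W=9, carry-in 0, digits 1,2,3,4,6,7,9 already taken and all letters distinct): V must equal 5. So V=5.
Step 9. [col 6: M + V ≡ O (mod 10)] in column 6 we have M+V≡O with carry-in 0; given M=3, V=5 and digits 1,2,3,4,5,6,7,9 already taken and all letters distinct, that pins O to 8, so O=8.

Answer: B=7, M=3, O=8, P=4, Q=6, R=1, T=2, V=5, W=9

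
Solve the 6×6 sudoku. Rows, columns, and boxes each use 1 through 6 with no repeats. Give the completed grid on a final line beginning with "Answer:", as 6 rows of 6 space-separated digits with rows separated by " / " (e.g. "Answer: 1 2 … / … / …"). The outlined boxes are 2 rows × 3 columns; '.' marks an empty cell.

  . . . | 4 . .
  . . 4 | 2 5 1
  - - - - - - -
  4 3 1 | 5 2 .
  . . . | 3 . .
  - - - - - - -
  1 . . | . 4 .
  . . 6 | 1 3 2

Step 1. [r6c1∈{5}] only 5 remains possible at r6c1 ⇒ r6c1=5.
Step 2. [r3c6∈{6}] r3c6 has the single candidate 6. So r3c6=6.
Step 3. [r2c2∈{6}] only 6 remains possible at r2c2, so r2c2=6.
Step 4. [r5c2∈{2}] r5c2's peers cover all but 2, so r5c2=2.
Step 5. [r2c1∈{3}] only 3 remains possible at r2c1 ⇒ r2c1=3.
Step 6. [r4c2∈{5}] r4c2 has the single candidate 5 ⇒ r4c2=5.
Step 7. [r1c1∈{2}] r1c1 is down to just 2, so r1c1=2.
Step 8. [r4c6∈{4}] r4c6 is down to just 4 ⇒ r4c6=4.
Step 9. [r1c6∈{3}] nothing but 3 survives at r1c6, so r1c6=3.
Step 10. [r5c3∈{3}] r5c3's peers cover all but 3. So r5c3=3.
Step 11. [r1c3∈{5}] r1c3 is down to just 5 ⇒ r1c3=5.
Step 12. [r6c2∈{4}] r6c2 has the single candidate 4. So r6c2=4.
Step 13. [r5c4∈{6}] nothing but 6 survives at r5c4 ⇒ r5c4=6.
Step 14. [r4c1∈{6}] r4c1 is down to just 6 ⇒ r4c1=6.
Step 15. [r4c5∈{1}] r4c5's peers cover all but 1, so r4c5=1.
Step 16. [r1c5∈{6}] r1c5 is down to just 6 ⇒ r1c5=6.
Step 17. [r4c3∈{2}] nothing but 2 survives at r4c3 ⇒ r4c3=2.
Step 18. [r1c2∈{1}] r1c2 has the single candidate 1 ⇒ r1c2=1.
Step 19. [r5c6∈{5}] r5c6 has the single candidate 5, so r5c6=5.

Answer: 2 1 5 4 6 3 / 3 6 4 2 5 1 / 4 3 1 5 2 6 / 6 5 2 3 1 4 / 1 2 3 6 4 5 / 5 4 6 1 3 2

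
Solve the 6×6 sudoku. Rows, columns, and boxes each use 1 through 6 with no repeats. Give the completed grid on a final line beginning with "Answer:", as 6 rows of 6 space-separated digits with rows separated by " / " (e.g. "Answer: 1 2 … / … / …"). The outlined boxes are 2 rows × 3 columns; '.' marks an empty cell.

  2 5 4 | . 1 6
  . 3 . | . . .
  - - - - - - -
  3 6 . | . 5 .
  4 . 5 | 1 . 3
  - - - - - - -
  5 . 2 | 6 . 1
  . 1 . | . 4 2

Step 1. [r3c4∈{2,4}] 2 has one home in row 3: r3c4 ⇒ r3c4=2.
Step 2. [r6c3∈{3,6}] col 3 places 3 nowhere but r6c3 ⇒ r6c3=3.
Step 3. [r2c4∈{4,5}] across col 4, 4 lands solely at r2c4 ⇒ r2c4=4.
Step 4. [r2c3∈{1,6}] r2c3 is the only open cell in col 3 admitting 6, so r2c3=6.
Step 5. [r3c6∈{4}] r3c6's peers cover all but 4, so r3c6=4.
Step 6. [r3c3∈{1}] r3c3's peers cover all but 1 ⇒ r3c3=1.
Step 7. [r6c4∈{5}] r6c4 is down to just 5, so r6c4=5.
Step 8. [r4c2∈{2}] r4c2 is down to just 2 ⇒ r4c2=2.
Step 9. [r5c2∈{4}] r5c2 is down to just 4 ⇒ r5c2=4.
Step 10. [r2c5∈{2}] r2c5 is down to just 2, so r2c5=2.
Step 11. [r2c1∈{1}] r2c1 is down to just 1, so r2c1=1.
Step 12. [r4c5∈{6}] only 6 remains possible at r4c5 ⇒ r4c5=6.
Step 13. [r6c1∈{6}] nothing but 6 survives at r6c1. So r6c1=6.
Step 14. [r2c6∈{5}] only 5 remains possible at r2c6 ⇒ r2c6=5.
Step 15. [r5c5∈{3}] only 3 remains possible at r5c5. So r5c5=3.
Step 16. [r1c4∈{3}] r1c4 has the single candidate 3, so r1c4=3.

Answer: 2 5 4 3 1 6 / 1 3 6 4 2 5 / 3 6 1 2 5 4 / 4 2 5 1 6 3 / 5 4 2 6 3 1 / 6 1 3 5 4 2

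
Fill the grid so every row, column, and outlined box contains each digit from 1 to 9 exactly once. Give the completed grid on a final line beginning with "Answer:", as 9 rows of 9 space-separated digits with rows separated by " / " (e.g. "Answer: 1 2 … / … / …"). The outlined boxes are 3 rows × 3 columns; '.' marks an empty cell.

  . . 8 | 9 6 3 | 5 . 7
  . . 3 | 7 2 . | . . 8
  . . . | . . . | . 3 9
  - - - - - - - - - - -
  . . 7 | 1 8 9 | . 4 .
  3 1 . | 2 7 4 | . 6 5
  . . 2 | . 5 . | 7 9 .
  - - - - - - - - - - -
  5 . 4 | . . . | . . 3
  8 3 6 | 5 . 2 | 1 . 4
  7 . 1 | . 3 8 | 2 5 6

Step 1. [r3c5∈{1,4}] r3c5 is the only open cell in col 5 admitting 4. So r3c5=4.
Step 2. [r4c1∈{6}] only 6 remains possible at r4c1, so r4c1=6.
Step 3. [r3c3∈{5}] nothing but 5 survives at r3c3 ⇒ r3c3=5.
Step 4. [r7c2∈{2,9}] across row 7, 2 lands solely at r7c2, so r7c2=2.
Step 5. [r1c2∈{4}] r1c2 is down to just 4, so r1c2=4.
Step 6. [r3c6∈{1}] r3c6 has the single candidate 1, so r3c6=1.
Step 7. [r7c8∈{7,8}] 8 has one home in col 8: r7c8 ⇒ r7c8=8.
Step 8. [r2c1∈{1,9}] across col 1, 9 lands solely at r2c1, so r2c1=9.
Step 9. [r3c7∈{6}] r3c7 is down to just 6 ⇒ r3c7=6.
Step 10. [r7c4∈{6}] r7c4's peers cover all but 6. So r7c4=6.
Step 11. [r1c1∈{1,2}] r1c1 is the only open cell in col 1 admitting 1, so r1c1=1.
Step 12. [r7c7∈{9}] only 9 remains possible at r7c7. So r7c7=9.
Step 13. [r2c2∈{6}] r2c2 has the single candidate 6, so r2c2=6.
Step 14. [r6c2∈{8}] r6c2 has the single candidate 8, so r6c2=8.
Step 15. [r8c5∈{9}] only 9 remains possible at r8c5 ⇒ r8c5=9.
Step 16. [r4c9∈{2}] r4c9 is down to just 2 ⇒ r4c9=2.
Step 17. [r2c8∈{1}] r2c8's peers cover all but 1, so r2c8=1.
Step 18. [r9c2∈{9}] r9c2 is down to just 9. So r9c2=9.
Step 19. [r2c7∈{4}] r2c7 has the single candidate 4, so r2c7=4.
Step 20. [r5c3∈{9}] nothing but 9 survives at r5c3. So r5c3=9.
Step 21. [r4c2∈{5}] only 5 remains possible at r4c2. So r4c2=5.
Step 22. [r6c9∈{1}] nothing but 1 survives at r6c9 ⇒ r6c9=1.
Step 23. [r9c4∈{4}] only 4 remains possible at r9c4 ⇒ r9c4=4.
Step 24. [r3c4∈{8}] only 8 remains possible at r3c4. So r3c4=8.
Step 25. [r7c5∈{1}] r7c5 is down to just 1 ⇒ r7c5=1.
Step 26. [r3c2∈{7}] only 7 remains possible at r3c2. So r3c2=7.
Step 27. [r7c6∈{7}] r7c6's peers cover all but 7 ⇒ r7c6=7.
Step 28. [r1c8∈{2}] r1c8 is down to just 2. So r1c8=2.
Step 29. [r6c1∈{4}] r6c1 has the single candidate 4, so r6c1=4.
Step 30. [r2c6∈{5}] r2c6 is down to just 5, so r2c6=5.
Step 31. [r3c1∈{2}] r3c1 has the single candidate 2. So r3c1=2.
Step 32. [r6c4∈{3}] r6c4 is down to just 3. So r6c4=3.
Step 33. [r6c6∈{6}] r6c6's peers cover all but 6, so r6c6=6.
Step 34. [r8c8∈{7}] r8c8 has the single candidate 7, so r8c8=7.
Step 35. [r5c7∈{8}] r5c7 is down to just 8. So r5c7=8.
Step 36. [r4c7∈{3}] r4c7's peers cover all but 3 ⇒ r4c7=3.

Answer: 1 4 8 9 6 3 5 2 7 / 9 6 3 7 2 5 4 1 8 / 2 7 5 8 4 1 6 3 9 / 6 5 7 1 8 9 3 4 2 / 3 1 9 2 7 4 8 6 5 / 4 8 2 3 5 6 7 9 1 / 5 2 4 6 1 7 9 8 3 / 8 3 6 5 9 2 1 7 4 / 7 9 1 4 3 8 2 5 6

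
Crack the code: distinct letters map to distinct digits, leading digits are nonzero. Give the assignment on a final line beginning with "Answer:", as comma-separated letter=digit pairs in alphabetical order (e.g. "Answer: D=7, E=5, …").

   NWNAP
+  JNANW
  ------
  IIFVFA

Step 1. [col 1: P + W ≡ A (mod 10)] A=2 is one option consistent with column 1 (P + W ≡ A (mod 10), carry-in 0) — take it, so A=2.
Step 2. [I] adding two 5-digit numbers gives at most 5+1 digits, and here it does — I is that final carry and must be 1 ⇒ I=1.
Step 3. [col 1: P + W ≡ A (mod 10)] no forcing yet in column 1 (carry-in 0); P=9 is free and consistent — try it ⇒ P=9.
Step 4. [col 1: P + W ≡ A (mod 10)] from column 1 (P=9, A=2, carry-in 0, digits 1,2,9 already taken and all letters distinct): W must equal 3, so W=3.
Step 5. [col 2: A + N ≡ F (mod 10)] F=8 is one option consistent with column 2 (A + N ≡ F (mod 10), carry-in 1) — take it. So F=8.
Step 6. [col 2: A + N ≡ F (mod 10)] from column 2 (A=2, F=8, carry-in 1, digits 1,2,3,8,9 already taken and all letters distinct): N must equal 5. So N=5.
Step 7. [col 3: N + A ≡ V (mod 10)] column 3 reads N+A+carry(0)=V with N=5, A=2; with digits 1,2,3,5,8,9 already taken and all letters distinct, the only value for V is 7, so V=7.
Step 8. [col 5: N + J ≡ I (mod 10)] from column 5 (N=5, I=1, carry-in 0, digits 1,2,3,5,7,8,9 already taken and all letters distinct): J must equal 6 ⇒ J=6.

Answer: A=2, F=8, I=1, J=6, N=5, P=9, V=7, W=3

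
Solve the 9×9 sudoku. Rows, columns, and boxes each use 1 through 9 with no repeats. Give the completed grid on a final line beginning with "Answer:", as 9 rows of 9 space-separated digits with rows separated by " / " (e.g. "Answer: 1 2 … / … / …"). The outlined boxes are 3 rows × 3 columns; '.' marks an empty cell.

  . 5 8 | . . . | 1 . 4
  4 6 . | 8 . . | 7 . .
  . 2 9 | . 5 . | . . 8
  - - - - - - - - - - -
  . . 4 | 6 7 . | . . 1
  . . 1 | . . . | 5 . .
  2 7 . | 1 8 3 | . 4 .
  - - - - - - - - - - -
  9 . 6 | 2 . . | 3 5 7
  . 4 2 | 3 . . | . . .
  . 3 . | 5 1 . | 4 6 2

Step 1. [r9c6∈{7,8,9}] 9 has one home in row 9: r9c6, so r9c6=9.
Step 2. [r3c8∈{3}] r3c8 has the single candidate 3, so r3c8=3.
Step 3. [r9c1∈{7,8}] r9c1 is the only open cell in row 9 admitting 8 ⇒ r9c1=8.
Step 4. [r8c9∈{9}] r8c9 is down to just 9, so r8c9=9.
Step 5. [r4c7∈{2,8,9}] 2 has one home in col 7: r4c7 ⇒ r4c7=2.
Step 6. [r8c6∈{6,7,8}] 7 has one home in box 8: r8c6, so r8c6=7.
Step 7. [r6c7∈{6,9}] r6c7 is the only open cell in row 6 admitting 9. So r6c7=9.
Step 8. [r3c1∈{1,7}] 1 has one home in box 1: r3c1, so r3c1=1.
Step 9. [r4c1∈{3,5}] r4c1 is the only open cell in row 4 admitting 3 ⇒ r4c1=3.
Step 10. [r1c5∈{2,3,6,9}] in row 1, 3 fits only at r1c5. So r1c5=3.
Step 11. [r4c8∈{8}] only 8 remains possible at r4c8 ⇒ r4c8=8.
Step 12. [r1c6∈{2,6}] across row 1, 6 lands solely at r1c6. So r1c6=6.
Step 13. [r3c6∈{4}] r3c6 has the single candidate 4 ⇒ r3c6=4.
Step 14. [r5c6∈{2}] r5c6's peers cover all but 2, so r5c6=2.
Step 15. [r5c4∈{4,9}] across col 4, 4 lands solely at r5c4. So r5c4=4.
Step 16. [r1c4∈{7,9}] 9 has one home in col 4: r1c4 ⇒ r1c4=9.
Step 17. [r5c9∈{3,6}] 3 has one home in row 5: r5c9 ⇒ r5c9=3.
Step 18. [r5c2∈{8,9}] row 5 places 8 nowhere but r5c2 ⇒ r5c2=8.
Step 19. [r2c5∈{2}] only 2 remains possible at r2c5, so r2c5=2.
Step 20. [r4c2∈{9}] r4c2 is down to just 9, so r4c2=9.
Step 21. [r7c5∈{4}] only 4 remains possible at r7c5, so r7c5=4.
Step 22. [r5c8∈{7}] only 7 remains possible at r5c8 ⇒ r5c8=7.
Step 23. [r5c5∈{9}] r5c5's peers cover all but 9 ⇒ r5c5=9.
Step 24. [r8c7∈{8}] only 8 remains possible at r8c7. So r8c7=8.
Step 25. [r2c6∈{1}] nothing but 1 survives at r2c6. So r2c6=1.
Step 26. [r8c5∈{6}] only 6 remains possible at r8c5, so r8c5=6.
Step 27. [r6c9∈{6}] r6c9's peers cover all but 6 ⇒ r6c9=6.
Step 28. [r2c8∈{9}] r2c8's peers cover all but 9 ⇒ r2c8=9.
Step 29. [r7c6∈{8}] r7c6 is down to just 8. So r7c6=8.
Step 30. [r4c6∈{5}] r4c6 has the single candidate 5, so r4c6=5.
Step 31. [r8c1∈{5}] r8c1 is down to just 5. So r8c1=5.
Step 32. [r3c7∈{6}] only 6 remains possible at r3c7, so r3c7=6.
Step 33. [r9c3∈{7}] nothing but 7 survives at r9c3 ⇒ r9c3=7.
Step 34. [r2c9∈{5}] only 5 remains possible at r2c9 ⇒ r2c9=5.
Step 35. [r1c8∈{2}] nothing but 2 survives at r1c8 ⇒ r1c8=2.
Step 36. [r6c3∈{5}] only 5 remains possible at r6c3. So r6c3=5.
Step 37. [r7c2∈{1}] r7c2 has the single candidate 1 ⇒ r7c2=1.
Step 38. [r3c4∈{7}] r3c4 is down to just 7 ⇒ r3c4=7.
Step 39. [r2c3∈{3}] r2c3 is down to just 3 ⇒ r2c3=3.
Step 40. [r5c1∈{6}] nothing but 6 survives at r5c1. So r5c1=6.
Step 41. [r8c8∈{1}] r8c8 is down to just 1 ⇒ r8c8=1.
Step 42. [r1c1∈{7}] r1c1 has the single candidate 7. So r1c1=7.

Answer: 7 5 8 9 3 6 1 2 4 / 4 6 3 8 2 1 7 9 5 / 1 2 9 7 5 4 6 3 8 / 3 9 4 6 7 5 2 8 1 / 6 8 1 4 9 2 5 7 3 / 2 7 5 1 8 3 9 4 6 / 9 1 6 2 4 8 3 5 7 / 5 4 2 3 6 7 8 1 9 / 8 3 7 5 1 9 4 6 2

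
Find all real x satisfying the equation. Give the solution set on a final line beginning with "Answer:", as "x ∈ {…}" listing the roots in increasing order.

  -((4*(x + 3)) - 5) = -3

Step 1. [-((4*(x + 3)) - 5) = -3] LHS negated; negate both sides, so neg: (4*(x + 3)) - 5 = 3.
Step 2. [(4*(x + 3)) - 5 = 3] the outer -5 inverts by adding 5, so sub: 4*(x + 3) = 8.
Step 3. [4*(x + 3) = 8] 4·(inner) — divide through by 4, so div: x + 3 = 2.
Step 4. [x + 3 = 2] 3 comes off first (subtract 3) ⇒ sub: x = -1.

Answer: x ∈ {-1}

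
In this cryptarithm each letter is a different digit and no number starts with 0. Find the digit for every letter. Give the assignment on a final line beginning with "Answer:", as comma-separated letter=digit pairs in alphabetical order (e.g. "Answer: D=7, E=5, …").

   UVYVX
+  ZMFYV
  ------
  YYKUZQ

Step 1. [col 1: X + V ≡ Q (mod 10)] V=2 is one option consistent with column 1 (X + V ≡ Q (mod 10), carry-in 0) — take it ⇒ V=2.
Step 2. [Y] the sum has 6 digits but both addends have 5; that extra leading digit Y is the final carry, namely 1. So Y=1.
Step 3. [col 1: X + V ≡ Q (mod 10)] no forcing yet in column 1 (carry-in 0); Q=0 is free and consistent — try it, so Q=0.
Step 4. [col 1: X + V ≡ Q (mod 10)] column 1: given V=2, Q=0, carry-in 0, and digits 0,1,2 already taken and all letters distinct, X+V≡Q (mod 10) forces X=8 ⇒ X=8.
Step 5. [col 2: V + Y ≡ Z (mod 10)] from column 2 (V=2, Y=1, carry-in 1, digits 0,1,2,8 already taken and all letters distinct): Z must equal 4. So Z=4.
Step 6. [col 3: Y + F ≡ U (mod 10)] several values work for U in column 3 (Y + F ≡ U (mod 10), carry-in 0); try U=7 ⇒ U=7.
Step 7. [col 3: Y + F ≡ U (mod 10)] from column 3 (Y=1, U=7, carry-in 0, digits 0,1,2,4,7,8 already taken and all letters distinct): F must equal 6, so F=6.
Step 8. [col 4: V + M ≡ K (mod 10)] in column 4 we have V+M≡K with carry-in 0; given V=2 and digits 0,1,2,4,6,7,8 already taken and all letters distinct, that pins M to 3 ⇒ M=3.
Step 9. [col 4: V + M ≡ K (mod 10)] from column 4 (V=2, M=3, carry-in 0, digits 0,1,2,3,4,6,7,8 already taken and all letters distinct): K must equal 5 ⇒ K=5.

Answer: F=6, K=5, M=3, Q=0, U=7, V=2, X=8, Y=1, Z=4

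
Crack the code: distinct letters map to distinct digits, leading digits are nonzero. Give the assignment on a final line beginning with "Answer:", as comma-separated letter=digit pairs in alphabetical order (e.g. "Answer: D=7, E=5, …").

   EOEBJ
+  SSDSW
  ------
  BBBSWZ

Step 1. [col 1: J + W ≡ Z (mod 10)] no forcing yet in column 1 (carry-in 0); W=8 is free and consistent — try it. So W=8.
Step 2. [B] B is the leading digit of a 6-digit sum of two 5-digit numbers; the final carry is exactly 1, so B=1.
Step 3. [col 1: J + W ≡ Z (mod 10)] J=9 is one option consistent with column 1 (J + W ≡ Z (mod 10), carry-in 0) — take it, so J=9.
Step 4. [col 1: J + W ≡ Z (mod 10)] in column 1 we have J+W≡Z with carry-in 0; given J=9, W=8 and digits 1,8,9 already taken and all letters distinct, that pins Z to 7. So Z=7.
Step 5. [col 2: B + S ≡ W (mod 10)] column 2: given B=1, W=8, carry-in 1, and digits 1,7,8,9 already taken and all letters distinct, B+S≡W (mod 10) forces S=6 ⇒ S=6.
Step 6. [col 3: E + D ≡ S (mod 10)] column 3 (E + D ≡ S (mod 10), carry-in 0) doesn't pin E yet; pick E=4 and continue. So E=4.
Step 7. [col 3: E + D ≡ S (mod 10)] column 3 reads E+D+carry(0)=S with E=4, S=6; with digits 1,4,6,7,8,9 already taken and all letters distinct, the only value for D is 2 ⇒ D=2.
Step 8. [col 4: O + S ≡ B (mod 10)] from column 4 (S=6, B=1, carry-in 0, digits 1,2,4,6,7,8,9 already taken and all letters distinct): O must equal 5 ⇒ O=5.

Answer: B=1, D=2, E=4, J=9, O=5, S=6, W=8, Z=7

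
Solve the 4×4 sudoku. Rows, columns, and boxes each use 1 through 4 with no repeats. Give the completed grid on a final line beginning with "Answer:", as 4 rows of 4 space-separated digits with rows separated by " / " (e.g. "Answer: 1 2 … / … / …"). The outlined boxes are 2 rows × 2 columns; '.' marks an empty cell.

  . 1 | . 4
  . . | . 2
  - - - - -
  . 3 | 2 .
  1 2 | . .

Step 1. [r1c3∈{3}] r1c3 has the single candidate 3 ⇒ r1c3=3.
Step 2. [r2c2∈{4}] r2c2 has the single candidate 4. So r2c2=4.
Step 3. [r3c4∈{1}] r3c4 has the single candidate 1. So r3c4=1.
Step 4. [r3c1∈{4}] r3c1's peers cover all but 4. So r3c1=4.
Step 5. [r4c3∈{4}] nothing but 4 survives at r4c3. So r4c3=4.
Step 6. [r1c1∈{2}] r1c1 has the single candidate 2. So r1c1=2.
Step 7. [r2c1∈{3}] nothing but 3 survives at r2c1 ⇒ r2c1=3.
Step 8. [r4c4∈{3}] r4c4 is down to just 3, so r4c4=3.
Step 9. [r2c3∈{1}] nothing but 1 survives at r2c3 ⇒ r2c3=1.

Answer: 2 1 3 4 / 3 4 1 2 / 4 3 2 1 / 1 2 4 3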